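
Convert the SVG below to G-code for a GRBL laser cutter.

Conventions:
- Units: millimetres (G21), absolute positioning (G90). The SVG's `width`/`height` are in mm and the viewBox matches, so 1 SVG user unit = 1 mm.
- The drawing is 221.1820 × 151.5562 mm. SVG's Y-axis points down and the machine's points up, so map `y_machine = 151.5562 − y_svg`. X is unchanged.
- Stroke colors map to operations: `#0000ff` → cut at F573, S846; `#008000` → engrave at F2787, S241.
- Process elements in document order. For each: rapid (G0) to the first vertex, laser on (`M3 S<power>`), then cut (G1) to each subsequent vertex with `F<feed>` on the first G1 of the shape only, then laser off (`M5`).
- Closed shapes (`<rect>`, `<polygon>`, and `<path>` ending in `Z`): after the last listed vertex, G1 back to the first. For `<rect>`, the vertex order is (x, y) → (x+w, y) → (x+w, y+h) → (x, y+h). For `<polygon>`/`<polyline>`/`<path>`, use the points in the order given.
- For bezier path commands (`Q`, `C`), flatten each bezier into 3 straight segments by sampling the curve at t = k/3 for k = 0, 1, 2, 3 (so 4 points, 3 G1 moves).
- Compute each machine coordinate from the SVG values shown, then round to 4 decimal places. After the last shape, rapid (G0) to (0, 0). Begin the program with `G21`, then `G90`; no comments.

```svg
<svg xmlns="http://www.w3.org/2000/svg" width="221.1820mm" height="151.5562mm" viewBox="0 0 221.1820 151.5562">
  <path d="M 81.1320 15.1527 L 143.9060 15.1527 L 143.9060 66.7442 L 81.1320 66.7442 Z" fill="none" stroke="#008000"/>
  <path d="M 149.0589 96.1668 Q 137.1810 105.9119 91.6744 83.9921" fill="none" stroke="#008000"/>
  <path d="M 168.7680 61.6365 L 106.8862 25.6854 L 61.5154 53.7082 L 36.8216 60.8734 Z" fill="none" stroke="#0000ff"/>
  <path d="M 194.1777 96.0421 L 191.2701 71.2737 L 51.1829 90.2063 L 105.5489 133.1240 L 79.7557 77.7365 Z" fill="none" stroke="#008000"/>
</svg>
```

G21
G90
G0 X81.1320 Y136.4035
M3 S241
G1 X143.9060 Y136.4035 F2787
G1 X143.9060 Y84.8120
G1 X81.1320 Y84.8120
G1 X81.1320 Y136.4035
M5
G0 X149.0589 Y55.3894
M3 S241
G1 X137.4038 Y52.4110 F2787
G1 X118.2756 Y56.4692
G1 X91.6744 Y67.5641
M5
G0 X168.7680 Y89.9197
M3 S846
G1 X106.8862 Y125.8708 F573
G1 X61.5154 Y97.8480
G1 X36.8216 Y90.6828
G1 X168.7680 Y89.9197
M5
G0 X194.1777 Y55.5141
M3 S241
G1 X191.2701 Y80.2825 F2787
G1 X51.1829 Y61.3499
G1 X105.5489 Y18.4322
G1 X79.7557 Y73.8197
G1 X194.1777 Y55.5141
M5
G0 X0.0000 Y0.0000

viewBox `0 0 221.1820 151.5562` with mm width/height → 1 unit = 1 mm. Flip: y_m = 151.5562 − y_svg.

**Shape 1** — `<path>` rectangle, stroke `#008000` → engrave (S241, F2787). Machine vertices: (81.1320,136.4035) → (143.9060,136.4035) → (143.9060,84.8120) → (81.1320,84.8120) → (81.1320,136.4035). Closed: final G1 returns to the first vertex.

**Shape 2** — `<path>` quadratic bezier, stroke `#008000` → engrave (S241, F2787). Control points (SVG): P0=(149.0589,96.1668), P1=(137.1810,105.9119), P2=(91.6744,83.9921); sampled at t=k/3. Machine vertices: (149.0589,55.3894) → (137.4038,52.4110) → (118.2756,56.4692) → (91.6744,67.5641). Open path.

**Shape 3** — `<path>` closed polygon, stroke `#0000ff` → cut (S846, F573). Machine vertices: (168.7680,89.9197) → (106.8862,125.8708) → (61.5154,97.8480) → (36.8216,90.6828) → (168.7680,89.9197). Closed: final G1 returns to the first vertex.

**Shape 4** — `<path>` closed polygon, stroke `#008000` → engrave (S241, F2787). Machine vertices: (194.1777,55.5141) → (191.2701,80.2825) → (51.1829,61.3499) → (105.5489,18.4322) → (79.7557,73.8197) → (194.1777,55.5141). Closed: final G1 returns to the first vertex.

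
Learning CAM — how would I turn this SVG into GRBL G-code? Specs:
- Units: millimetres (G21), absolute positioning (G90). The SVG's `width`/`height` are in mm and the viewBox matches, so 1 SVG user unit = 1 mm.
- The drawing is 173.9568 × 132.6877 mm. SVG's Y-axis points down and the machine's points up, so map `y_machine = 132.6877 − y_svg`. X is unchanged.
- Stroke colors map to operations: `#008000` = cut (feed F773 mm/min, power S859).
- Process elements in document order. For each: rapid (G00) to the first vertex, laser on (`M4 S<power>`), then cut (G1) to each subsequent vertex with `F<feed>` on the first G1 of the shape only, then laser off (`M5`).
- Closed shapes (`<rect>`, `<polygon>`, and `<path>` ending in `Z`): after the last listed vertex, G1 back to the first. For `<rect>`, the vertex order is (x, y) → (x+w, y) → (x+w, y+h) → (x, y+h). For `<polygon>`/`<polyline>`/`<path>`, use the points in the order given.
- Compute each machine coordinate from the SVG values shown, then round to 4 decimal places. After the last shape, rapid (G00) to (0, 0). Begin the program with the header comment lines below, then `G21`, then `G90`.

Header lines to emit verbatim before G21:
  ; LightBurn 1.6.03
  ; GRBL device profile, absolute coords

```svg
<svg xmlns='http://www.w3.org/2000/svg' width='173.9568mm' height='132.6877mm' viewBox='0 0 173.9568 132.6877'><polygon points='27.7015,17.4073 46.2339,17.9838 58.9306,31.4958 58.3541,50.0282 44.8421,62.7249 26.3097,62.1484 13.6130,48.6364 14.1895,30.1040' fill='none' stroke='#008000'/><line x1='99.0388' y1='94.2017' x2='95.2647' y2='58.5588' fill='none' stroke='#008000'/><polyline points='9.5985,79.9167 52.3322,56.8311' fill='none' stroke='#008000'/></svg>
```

; LightBurn 1.6.03
; GRBL device profile, absolute coords
G21
G90
G00 X27.7015 Y115.2804
M4 S859
G1 X46.2339 Y114.7039 F773
G1 X58.9306 Y101.1919
G1 X58.3541 Y82.6595
G1 X44.8421 Y69.9628
G1 X26.3097 Y70.5393
G1 X13.6130 Y84.0513
G1 X14.1895 Y102.5837
G1 X27.7015 Y115.2804
M5
G00 X99.0388 Y38.4860
M4 S859
G1 X95.2647 Y74.1289 F773
M5
G00 X9.5985 Y52.7710
M4 S859
G1 X52.3322 Y75.8566 F773
M5
G00 X0.0000 Y0.0000

viewBox `0 0 173.9568 132.6877` with mm width/height → 1 unit = 1 mm. Flip: y_m = 132.6877 − y_svg.

**Shape 1** — `<polygon>` regular polygon, stroke `#008000` → cut (S859, F773). Machine vertices: (27.7015,115.2804) → (46.2339,114.7039) → (58.9306,101.1919) → (58.3541,82.6595) → (44.8421,69.9628) → (26.3097,70.5393) → (13.6130,84.0513) → (14.1895,102.5837) → (27.7015,115.2804). Closed: final G1 returns to the first vertex.

**Shape 2** — `<line>` line segment, stroke `#008000` → cut (S859, F773). Machine vertices: (99.0388,38.4860) → (95.2647,74.1289). Open path.

**Shape 3** — `<polyline>` line segment, stroke `#008000` → cut (S859, F773). Machine vertices: (9.5985,52.7710) → (52.3322,75.8566). Open path.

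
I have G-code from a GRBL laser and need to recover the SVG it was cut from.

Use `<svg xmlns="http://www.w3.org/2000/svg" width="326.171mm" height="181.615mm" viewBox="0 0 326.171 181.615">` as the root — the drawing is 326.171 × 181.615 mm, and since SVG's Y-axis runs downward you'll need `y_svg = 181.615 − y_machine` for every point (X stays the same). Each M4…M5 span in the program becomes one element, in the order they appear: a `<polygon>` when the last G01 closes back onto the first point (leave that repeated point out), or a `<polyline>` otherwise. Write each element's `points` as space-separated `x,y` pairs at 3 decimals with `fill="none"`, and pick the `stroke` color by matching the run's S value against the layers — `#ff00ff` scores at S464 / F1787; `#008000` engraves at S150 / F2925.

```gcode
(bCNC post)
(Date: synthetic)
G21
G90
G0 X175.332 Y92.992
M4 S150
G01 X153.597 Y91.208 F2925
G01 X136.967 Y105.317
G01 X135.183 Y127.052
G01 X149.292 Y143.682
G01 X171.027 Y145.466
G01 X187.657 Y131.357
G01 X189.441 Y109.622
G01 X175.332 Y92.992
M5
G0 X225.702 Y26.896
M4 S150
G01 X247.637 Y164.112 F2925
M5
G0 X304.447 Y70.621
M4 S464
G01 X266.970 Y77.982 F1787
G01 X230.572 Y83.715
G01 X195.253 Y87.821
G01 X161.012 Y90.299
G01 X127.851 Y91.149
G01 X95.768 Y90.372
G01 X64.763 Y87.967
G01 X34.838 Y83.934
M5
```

<svg xmlns="http://www.w3.org/2000/svg" width="326.171mm" height="181.615mm" viewBox="0 0 326.171 181.615">
  <polygon points="175.332,88.623 153.597,90.407 136.967,76.298 135.183,54.563 149.292,37.933 171.027,36.149 187.657,50.258 189.441,71.993" fill="none" stroke="#008000"/>
  <polyline points="225.702,154.719 247.637,17.503" fill="none" stroke="#008000"/>
  <polyline points="304.447,110.994 266.970,103.633 230.572,97.900 195.253,93.794 161.012,91.316 127.851,90.466 95.768,91.243 64.763,93.648 34.838,97.681" fill="none" stroke="#ff00ff"/>
</svg>

Machine Y-up, SVG Y-down with viewBox height 181.615, so y_svg = 181.615 − y_machine; X carries over.

Run 1: the run's S150 means `#008000` (engrave). The run returns to its start, so emit a `<polygon>` with points (Y-flipped): 175.332,88.623 153.597,90.407 136.967,76.298 135.183,54.563 149.292,37.933 171.027,36.149 187.657,50.258 189.441,71.993.

Run 2: the run's S150 means `#008000` (engrave). The run is open, so emit a `<polyline>` with points (Y-flipped): 225.702,154.719 247.637,17.503.

Run 3: power S464 maps to stroke `#ff00ff` (score). The run is open, so emit a `<polyline>` with points (Y-flipped): 304.447,110.994 266.970,103.633 230.572,97.900 195.253,93.794 161.012,91.316 127.851,90.466 95.768,91.243 64.763,93.648 34.838,97.681.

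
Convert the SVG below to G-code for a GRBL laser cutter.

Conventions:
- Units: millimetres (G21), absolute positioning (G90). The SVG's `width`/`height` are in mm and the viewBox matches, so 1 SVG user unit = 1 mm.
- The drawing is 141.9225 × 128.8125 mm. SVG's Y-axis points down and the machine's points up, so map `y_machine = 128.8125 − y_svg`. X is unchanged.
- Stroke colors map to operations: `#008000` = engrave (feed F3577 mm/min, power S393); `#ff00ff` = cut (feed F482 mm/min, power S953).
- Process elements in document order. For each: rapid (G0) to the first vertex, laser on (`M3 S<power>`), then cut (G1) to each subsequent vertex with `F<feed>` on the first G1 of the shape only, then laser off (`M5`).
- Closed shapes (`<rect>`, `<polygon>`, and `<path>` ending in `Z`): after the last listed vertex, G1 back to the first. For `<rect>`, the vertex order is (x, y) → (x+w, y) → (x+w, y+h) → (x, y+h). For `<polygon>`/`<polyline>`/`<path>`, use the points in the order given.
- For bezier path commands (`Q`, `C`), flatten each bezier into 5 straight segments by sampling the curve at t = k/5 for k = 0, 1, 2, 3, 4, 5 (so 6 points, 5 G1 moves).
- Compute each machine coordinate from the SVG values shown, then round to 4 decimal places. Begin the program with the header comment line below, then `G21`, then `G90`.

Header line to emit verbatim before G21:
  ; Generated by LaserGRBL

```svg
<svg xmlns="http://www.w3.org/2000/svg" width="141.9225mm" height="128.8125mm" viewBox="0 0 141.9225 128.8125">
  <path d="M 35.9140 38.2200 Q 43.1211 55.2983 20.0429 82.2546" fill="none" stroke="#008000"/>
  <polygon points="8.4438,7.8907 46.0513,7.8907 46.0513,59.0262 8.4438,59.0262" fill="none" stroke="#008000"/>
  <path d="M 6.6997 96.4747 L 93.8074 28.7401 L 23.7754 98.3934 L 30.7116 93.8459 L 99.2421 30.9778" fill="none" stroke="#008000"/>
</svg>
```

viewBox `0 0 141.9225 128.8125` with mm width/height → 1 unit = 1 mm. Flip: y_m = 128.8125 − y_svg.

**Shape 1** — `<path>` quadratic bezier, stroke `#008000` → engrave (S393, F3577). Control points (SVG): P0=(35.9140,38.2200), P1=(43.1211,55.2983), P2=(20.0429,82.2546); sampled at t=k/5. Machine vertices: (35.9140,90.5925) → (37.5854,83.3661) → (36.8340,75.3494) → (33.6598,66.5425) → (28.0628,56.9453) → (20.0429,46.5579). Open path.

**Shape 2** — `<polygon>` rectangle, stroke `#008000` → engrave (S393, F3577). Machine vertices: (8.4438,120.9218) → (46.0513,120.9218) → (46.0513,69.7863) → (8.4438,69.7863) → (8.4438,120.9218). Closed: final G1 returns to the first vertex.

**Shape 3** — `<path>` open polyline, stroke `#008000` → engrave (S393, F3577). Machine vertices: (6.6997,32.3378) → (93.8074,100.0724) → (23.7754,30.4191) → (30.7116,34.9666) → (99.2421,97.8347). Open path.

; Generated by LaserGRBL
G21
G90
G0 X35.9140 Y90.5925
M3 S393
G1 X37.5854 Y83.3661 F3577
G1 X36.8340 Y75.3494
G1 X33.6598 Y66.5425
G1 X28.0628 Y56.9453
G1 X20.0429 Y46.5579
M5
G0 X8.4438 Y120.9218
M3 S393
G1 X46.0513 Y120.9218 F3577
G1 X46.0513 Y69.7863
G1 X8.4438 Y69.7863
G1 X8.4438 Y120.9218
M5
G0 X6.6997 Y32.3378
M3 S393
G1 X93.8074 Y100.0724 F3577
G1 X23.7754 Y30.4191
G1 X30.7116 Y34.9666
G1 X99.2421 Y97.8347
M5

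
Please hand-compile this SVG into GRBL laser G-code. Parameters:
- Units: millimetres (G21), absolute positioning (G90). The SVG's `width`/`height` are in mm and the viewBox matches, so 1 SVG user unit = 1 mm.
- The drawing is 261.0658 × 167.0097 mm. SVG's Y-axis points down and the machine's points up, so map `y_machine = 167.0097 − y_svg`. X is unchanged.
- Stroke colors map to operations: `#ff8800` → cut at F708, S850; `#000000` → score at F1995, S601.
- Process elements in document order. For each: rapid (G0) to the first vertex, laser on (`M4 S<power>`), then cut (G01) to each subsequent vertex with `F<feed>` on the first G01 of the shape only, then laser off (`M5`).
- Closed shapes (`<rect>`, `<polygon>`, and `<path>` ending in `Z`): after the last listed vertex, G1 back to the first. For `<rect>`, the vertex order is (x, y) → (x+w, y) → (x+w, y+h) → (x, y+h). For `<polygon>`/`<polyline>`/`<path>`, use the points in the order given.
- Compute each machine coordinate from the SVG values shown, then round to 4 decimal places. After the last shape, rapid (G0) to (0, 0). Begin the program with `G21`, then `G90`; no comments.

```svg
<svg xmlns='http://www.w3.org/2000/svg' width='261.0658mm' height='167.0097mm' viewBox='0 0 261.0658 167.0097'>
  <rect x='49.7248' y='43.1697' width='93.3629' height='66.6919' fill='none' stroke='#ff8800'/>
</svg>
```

G21
G90
G0 X49.7248 Y123.8400
M4 S850
G01 X143.0877 Y123.8400 F708
G01 X143.0877 Y57.1481
G01 X49.7248 Y57.1481
G01 X49.7248 Y123.8400
M5
G0 X0.0000 Y0.0000

viewBox `0 0 261.0658 167.0097` with mm width/height → 1 unit = 1 mm. Flip: y_m = 167.0097 − y_svg.

**Shape 1** — `<rect>` rectangle, stroke `#ff8800` → cut (S850, F708). Machine vertices: (49.7248,123.8400) → (143.0877,123.8400) → (143.0877,57.1481) → (49.7248,57.1481) → (49.7248,123.8400). Closed: final G1 returns to the first vertex.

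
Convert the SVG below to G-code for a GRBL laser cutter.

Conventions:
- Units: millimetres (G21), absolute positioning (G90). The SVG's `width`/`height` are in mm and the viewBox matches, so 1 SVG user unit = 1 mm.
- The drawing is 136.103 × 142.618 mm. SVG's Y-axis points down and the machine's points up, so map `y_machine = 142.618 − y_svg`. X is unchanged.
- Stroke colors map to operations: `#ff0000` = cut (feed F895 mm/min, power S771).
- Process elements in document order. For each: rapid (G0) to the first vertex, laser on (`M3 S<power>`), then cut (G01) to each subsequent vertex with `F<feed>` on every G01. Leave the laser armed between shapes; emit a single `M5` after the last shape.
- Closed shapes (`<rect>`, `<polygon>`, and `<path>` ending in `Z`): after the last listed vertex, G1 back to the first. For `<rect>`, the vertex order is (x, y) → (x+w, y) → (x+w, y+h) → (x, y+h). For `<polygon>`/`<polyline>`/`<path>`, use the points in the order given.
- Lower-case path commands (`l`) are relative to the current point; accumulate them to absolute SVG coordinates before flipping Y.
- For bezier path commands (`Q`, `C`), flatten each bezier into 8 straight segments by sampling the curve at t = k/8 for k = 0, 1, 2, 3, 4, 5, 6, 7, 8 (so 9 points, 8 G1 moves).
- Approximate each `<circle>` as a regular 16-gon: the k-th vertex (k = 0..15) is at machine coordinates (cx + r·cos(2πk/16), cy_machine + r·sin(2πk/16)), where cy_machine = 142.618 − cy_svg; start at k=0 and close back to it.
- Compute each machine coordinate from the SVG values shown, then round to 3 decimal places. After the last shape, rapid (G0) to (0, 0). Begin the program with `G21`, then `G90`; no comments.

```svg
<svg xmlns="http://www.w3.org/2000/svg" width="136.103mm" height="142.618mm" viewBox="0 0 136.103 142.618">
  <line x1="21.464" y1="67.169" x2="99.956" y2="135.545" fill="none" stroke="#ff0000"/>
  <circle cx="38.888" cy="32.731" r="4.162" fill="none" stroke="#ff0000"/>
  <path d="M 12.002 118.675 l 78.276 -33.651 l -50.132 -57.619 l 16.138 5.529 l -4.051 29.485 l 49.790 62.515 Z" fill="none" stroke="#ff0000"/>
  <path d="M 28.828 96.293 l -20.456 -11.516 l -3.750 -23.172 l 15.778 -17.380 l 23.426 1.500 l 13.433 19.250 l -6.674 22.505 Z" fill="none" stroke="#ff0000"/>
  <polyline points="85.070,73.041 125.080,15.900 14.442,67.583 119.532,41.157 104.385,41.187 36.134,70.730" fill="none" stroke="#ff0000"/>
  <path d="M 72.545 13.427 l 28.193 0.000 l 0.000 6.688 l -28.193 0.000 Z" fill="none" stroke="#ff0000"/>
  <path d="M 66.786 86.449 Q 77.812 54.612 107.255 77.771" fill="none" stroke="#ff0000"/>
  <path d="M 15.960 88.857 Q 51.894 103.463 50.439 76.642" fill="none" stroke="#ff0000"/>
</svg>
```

G21
G90
G0 X21.464 Y75.449
M3 S771
G01 X99.956 Y7.073 F895
G0 X43.050 Y109.887
M3 S771
G01 X42.733 Y111.480 F895
G01 X41.831 Y112.830 F895
G01 X40.481 Y113.732 F895
G01 X38.888 Y114.049 F895
G01 X37.295 Y113.732 F895
G01 X35.945 Y112.830 F895
G01 X35.043 Y111.480 F895
G01 X34.726 Y109.887 F895
G01 X35.043 Y108.294 F895
G01 X35.945 Y106.944 F895
G01 X37.295 Y106.042 F895
G01 X38.888 Y105.725 F895
G01 X40.481 Y106.042 F895
G01 X41.831 Y106.944 F895
G01 X42.733 Y108.294 F895
G01 X43.050 Y109.887 F895
G0 X12.002 Y23.943
M3 S771
G01 X90.278 Y57.594 F895
G01 X40.146 Y115.213 F895
G01 X56.284 Y109.684 F895
G01 X52.233 Y80.199 F895
G01 X102.023 Y17.684 F895
G01 X12.002 Y23.943 F895
G0 X28.828 Y46.325
M3 S771
G01 X8.372 Y57.841 F895
G01 X4.622 Y81.013 F895
G01 X20.400 Y98.393 F895
G01 X43.826 Y96.893 F895
G01 X57.259 Y77.643 F895
G01 X50.585 Y55.138 F895
G01 X28.828 Y46.325 F895
G0 X85.070 Y69.577
M3 S771
G01 X125.080 Y126.718 F895
G01 X14.442 Y75.035 F895
G01 X119.532 Y101.461 F895
G01 X104.385 Y101.431 F895
G01 X36.134 Y71.888 F895
G0 X72.545 Y129.191
M3 S771
G01 X100.738 Y129.191 F895
G01 X100.738 Y122.503 F895
G01 X72.545 Y122.503 F895
G01 X72.545 Y129.191 F895
G0 X66.786 Y56.169
M3 S771
G01 X69.830 Y63.269 F895
G01 X73.450 Y68.650 F895
G01 X77.645 Y72.313 F895
G01 X82.416 Y74.257 F895
G01 X87.763 Y74.482 F895
G01 X93.685 Y72.989 F895
G01 X100.182 Y69.777 F895
G01 X107.255 Y64.847 F895
G0 X15.960 Y53.761
M3 S771
G01 X24.359 Y50.757 F895
G01 X31.590 Y49.047 F895
G01 X37.653 Y48.632 F895
G01 X42.547 Y49.512 F895
G01 X46.272 Y51.686 F895
G01 X48.830 Y55.155 F895
G01 X50.219 Y59.918 F895
G01 X50.439 Y65.976 F895
M5
G0 X0.000 Y0.000

viewBox `0 0 136.103 142.618` with mm width/height → 1 unit = 1 mm. Flip: y_m = 142.618 − y_svg.

**Shape 1** — `<line>` line segment, stroke `#ff0000` → cut (S771, F895). Machine vertices: (21.464,75.449) → (99.956,7.073). Open path.

**Shape 2** — `<circle>` circle, stroke `#ff0000` → cut (S771, F895). Machine vertices: (43.050,109.887) → (42.733,111.480) → (41.831,112.830) → (40.481,113.732) → (38.888,114.049) → (37.295,113.732) → (35.945,112.830) → (35.043,111.480) → (34.726,109.887) → (35.043,108.294) → (35.945,106.944) → (37.295,106.042) → (38.888,105.725) → (40.481,106.042) → (41.831,106.944) → (42.733,108.294) → (43.050,109.887). Closed: final G1 returns to the first vertex.

**Shape 3** — `<path>` closed polygon, stroke `#ff0000` → cut (S771, F895). Machine vertices: (12.002,23.943) → (90.278,57.594) → (40.146,115.213) → (56.284,109.684) → (52.233,80.199) → (102.023,17.684) → (12.002,23.943). Closed: final G1 returns to the first vertex.

**Shape 4** — `<path>` regular polygon, stroke `#ff0000` → cut (S771, F895). Machine vertices: (28.828,46.325) → (8.372,57.841) → (4.622,81.013) → (20.400,98.393) → (43.826,96.893) → (57.259,77.643) → (50.585,55.138) → (28.828,46.325). Closed: final G1 returns to the first vertex.

**Shape 5** — `<polyline>` open polyline, stroke `#ff0000` → cut (S771, F895). Machine vertices: (85.070,69.577) → (125.080,126.718) → (14.442,75.035) → (119.532,101.461) → (104.385,101.431) → (36.134,71.888). Open path.

**Shape 6** — `<path>` rectangle, stroke `#ff0000` → cut (S771, F895). Machine vertices: (72.545,129.191) → (100.738,129.191) → (100.738,122.503) → (72.545,122.503) → (72.545,129.191). Closed: final G1 returns to the first vertex.

**Shape 7** — `<path>` quadratic bezier, stroke `#ff0000` → cut (S771, F895). Control points (SVG): P0=(66.786,86.449), P1=(77.812,54.612), P2=(107.255,77.771); sampled at t=k/8. Machine vertices: (66.786,56.169) → (69.830,63.269) → (73.450,68.650) → (77.645,72.313) → (82.416,74.257) → (87.763,74.482) → (93.685,72.989) → (100.182,69.777) → (107.255,64.847). Open path.

**Shape 8** — `<path>` quadratic bezier, stroke `#ff0000` → cut (S771, F895). Control points (SVG): P0=(15.960,88.857), P1=(51.894,103.463), P2=(50.439,76.642); sampled at t=k/8. Machine vertices: (15.960,53.761) → (24.359,50.757) → (31.590,49.047) → (37.653,48.632) → (42.547,49.512) → (46.272,51.686) → (48.830,55.155) → (50.219,59.918) → (50.439,65.976). Open path.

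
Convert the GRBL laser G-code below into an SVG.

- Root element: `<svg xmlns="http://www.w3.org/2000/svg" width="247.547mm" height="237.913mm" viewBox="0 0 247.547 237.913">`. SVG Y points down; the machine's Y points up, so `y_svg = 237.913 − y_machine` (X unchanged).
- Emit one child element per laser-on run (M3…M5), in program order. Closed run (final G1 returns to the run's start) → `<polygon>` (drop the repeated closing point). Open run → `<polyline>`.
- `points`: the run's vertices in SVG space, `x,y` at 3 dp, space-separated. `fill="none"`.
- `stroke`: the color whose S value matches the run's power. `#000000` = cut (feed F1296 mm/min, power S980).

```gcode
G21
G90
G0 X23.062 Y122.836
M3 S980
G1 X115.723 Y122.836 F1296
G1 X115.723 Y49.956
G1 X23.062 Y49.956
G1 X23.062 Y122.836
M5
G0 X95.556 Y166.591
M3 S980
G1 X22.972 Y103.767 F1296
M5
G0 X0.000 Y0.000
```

Machine Y-up, SVG Y-down with viewBox height 237.913, so y_svg = 237.913 − y_machine; X carries over. Every run uses S980, so all elements get stroke `#000000` (cut).

Run 1: The run returns to its start, so emit a `<polygon>` with points (Y-flipped): 23.062,115.077 115.723,115.077 115.723,187.957 23.062,187.957.

Run 2: The run is open, so emit a `<polyline>` with points (Y-flipped): 95.556,71.322 22.972,134.146.

<svg xmlns="http://www.w3.org/2000/svg" width="247.547mm" height="237.913mm" viewBox="0 0 247.547 237.913">
  <polygon points="23.062,115.077 115.723,115.077 115.723,187.957 23.062,187.957" fill="none" stroke="#000000"/>
  <polyline points="95.556,71.322 22.972,134.146" fill="none" stroke="#000000"/>
</svg>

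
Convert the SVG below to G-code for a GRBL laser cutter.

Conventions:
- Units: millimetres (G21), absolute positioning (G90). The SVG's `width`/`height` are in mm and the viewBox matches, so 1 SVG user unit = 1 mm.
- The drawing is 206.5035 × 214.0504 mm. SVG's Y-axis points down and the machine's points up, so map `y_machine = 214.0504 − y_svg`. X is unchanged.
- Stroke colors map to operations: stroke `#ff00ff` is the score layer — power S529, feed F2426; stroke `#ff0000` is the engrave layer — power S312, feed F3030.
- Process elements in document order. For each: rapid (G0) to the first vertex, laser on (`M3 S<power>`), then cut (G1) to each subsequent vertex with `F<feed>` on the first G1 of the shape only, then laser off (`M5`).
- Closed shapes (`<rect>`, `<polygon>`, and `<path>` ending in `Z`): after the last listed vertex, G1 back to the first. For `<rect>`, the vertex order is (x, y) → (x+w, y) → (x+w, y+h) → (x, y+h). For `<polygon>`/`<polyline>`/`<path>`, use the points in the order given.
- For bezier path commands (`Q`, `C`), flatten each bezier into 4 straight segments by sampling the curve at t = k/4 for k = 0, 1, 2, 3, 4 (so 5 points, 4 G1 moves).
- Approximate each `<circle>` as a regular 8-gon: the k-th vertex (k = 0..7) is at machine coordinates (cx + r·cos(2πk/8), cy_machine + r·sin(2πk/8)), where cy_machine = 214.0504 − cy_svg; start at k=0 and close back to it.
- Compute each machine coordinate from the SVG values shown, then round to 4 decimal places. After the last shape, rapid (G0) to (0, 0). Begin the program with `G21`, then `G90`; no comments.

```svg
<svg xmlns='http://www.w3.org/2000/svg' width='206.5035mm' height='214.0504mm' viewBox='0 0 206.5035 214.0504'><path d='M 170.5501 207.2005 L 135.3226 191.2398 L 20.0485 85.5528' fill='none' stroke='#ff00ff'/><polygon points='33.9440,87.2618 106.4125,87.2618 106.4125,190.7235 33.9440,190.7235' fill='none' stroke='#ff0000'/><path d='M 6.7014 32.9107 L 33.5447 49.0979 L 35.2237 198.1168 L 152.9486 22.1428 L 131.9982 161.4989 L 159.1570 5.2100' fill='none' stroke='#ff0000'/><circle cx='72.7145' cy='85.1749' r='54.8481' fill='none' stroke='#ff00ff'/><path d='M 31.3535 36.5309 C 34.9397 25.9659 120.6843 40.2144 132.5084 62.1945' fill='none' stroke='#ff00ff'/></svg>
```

G21
G90
G0 X170.5501 Y6.8499
M3 S529
G1 X135.3226 Y22.8106 F2426
G1 X20.0485 Y128.4976
M5
G0 X33.9440 Y126.7886
M3 S312
G1 X106.4125 Y126.7886 F3030
G1 X106.4125 Y23.3269
G1 X33.9440 Y23.3269
G1 X33.9440 Y126.7886
M5
G0 X6.7014 Y181.1397
M3 S312
G1 X33.5447 Y164.9525 F3030
G1 X35.2237 Y15.9336
G1 X152.9486 Y191.9076
G1 X131.9982 Y52.5515
G1 X159.1570 Y208.8404
M5
G0 X127.5626 Y128.8755
M3 S529
G1 X111.4980 Y167.6590 F2426
G1 X72.7145 Y183.7236
G1 X33.9310 Y167.6590
G1 X17.8664 Y128.8755
G1 X33.9310 Y90.0920
G1 X72.7145 Y74.0274
G1 X111.4980 Y90.0920
G1 X127.5626 Y128.8755
M5
G0 X31.3535 Y177.5195
M3 S529
G1 X47.0091 Y181.0576 F2426
G1 X78.8417 Y176.8921
G1 X112.2190 Y166.6244
G1 X132.5084 Y151.8559
M5
G0 X0.0000 Y0.0000

1 u = 1 mm; y_m = 214.0504 − y.

[1] `<path>` open polyline, #ff00ff→score S529 F2426: (170.5501,6.8499) → (135.3226,22.8106) → (20.0485,128.4976)

[2] `<polygon>` rectangle, #ff0000→engrave S312 F3030: (33.9440,126.7886) → (106.4125,126.7886) → (106.4125,23.3269) → (33.9440,23.3269) → (33.9440,126.7886) (closed)

[3] `<path>` open polyline, #ff0000→engrave S312 F3030: (6.7014,181.1397) → (33.5447,164.9525) → (35.2237,15.9336) → (152.9486,191.9076) → (131.9982,52.5515) → (159.1570,208.8404)

[4] `<circle>` circle, #ff00ff→score S529 F2426: (127.5626,128.8755) → (111.4980,167.6590) → (72.7145,183.7236) → (33.9310,167.6590) → (17.8664,128.8755) → (33.9310,90.0920) → (72.7145,74.0274) → (111.4980,90.0920) → (127.5626,128.8755) (closed)

[5] `<path>` cubic bezier, #ff00ff→score S529 F2426: (31.3535,177.5195) → (47.0091,181.0576) → (78.8417,176.8921) → (112.2190,166.6244) → (132.5084,151.8559)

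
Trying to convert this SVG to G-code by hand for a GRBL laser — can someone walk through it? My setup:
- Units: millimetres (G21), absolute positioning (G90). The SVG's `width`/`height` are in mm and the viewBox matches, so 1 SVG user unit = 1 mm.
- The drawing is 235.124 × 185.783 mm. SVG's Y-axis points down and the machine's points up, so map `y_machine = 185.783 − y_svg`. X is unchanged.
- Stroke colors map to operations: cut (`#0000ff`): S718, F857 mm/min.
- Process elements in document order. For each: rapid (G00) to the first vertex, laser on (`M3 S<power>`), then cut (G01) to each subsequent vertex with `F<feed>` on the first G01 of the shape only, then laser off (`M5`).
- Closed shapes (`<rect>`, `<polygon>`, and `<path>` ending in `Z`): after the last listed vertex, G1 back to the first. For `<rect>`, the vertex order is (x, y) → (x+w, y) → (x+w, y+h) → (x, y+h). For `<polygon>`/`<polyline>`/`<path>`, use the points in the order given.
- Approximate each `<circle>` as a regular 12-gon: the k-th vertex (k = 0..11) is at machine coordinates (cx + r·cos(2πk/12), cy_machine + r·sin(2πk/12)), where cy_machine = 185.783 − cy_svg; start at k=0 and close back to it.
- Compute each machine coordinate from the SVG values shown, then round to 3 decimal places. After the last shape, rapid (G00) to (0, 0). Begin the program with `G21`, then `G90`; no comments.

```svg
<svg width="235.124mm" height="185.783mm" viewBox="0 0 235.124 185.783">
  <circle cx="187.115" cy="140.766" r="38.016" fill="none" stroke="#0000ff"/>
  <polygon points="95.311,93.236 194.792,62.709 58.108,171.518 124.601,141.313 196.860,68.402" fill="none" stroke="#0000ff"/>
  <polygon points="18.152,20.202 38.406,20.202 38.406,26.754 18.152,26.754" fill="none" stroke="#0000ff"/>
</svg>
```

G21
G90
G00 X225.131 Y45.017
M3 S718
G01 X220.038 Y64.025 F857
G01 X206.123 Y77.940
G01 X187.115 Y83.033
G01 X168.107 Y77.940
G01 X154.192 Y64.025
G01 X149.099 Y45.017
G01 X154.192 Y26.009
G01 X168.107 Y12.094
G01 X187.115 Y7.001
G01 X206.123 Y12.094
G01 X220.038 Y26.009
G01 X225.131 Y45.017
M5
G00 X95.311 Y92.547
M3 S718
G01 X194.792 Y123.074 F857
G01 X58.108 Y14.265
G01 X124.601 Y44.470
G01 X196.860 Y117.381
G01 X95.311 Y92.547
M5
G00 X18.152 Y165.581
M3 S718
G01 X38.406 Y165.581 F857
G01 X38.406 Y159.029
G01 X18.152 Y159.029
G01 X18.152 Y165.581
M5
G00 X0.000 Y0.000

viewBox `0 0 235.124 185.783` with mm width/height → 1 unit = 1 mm. Flip: y_m = 185.783 − y_svg.

**Shape 1** — `<circle>` circle, stroke `#0000ff` → cut (S718, F857). Machine vertices: (225.131,45.017) → (220.038,64.025) → (206.123,77.940) → (187.115,83.033) → (168.107,77.940) → (154.192,64.025) → (149.099,45.017) → (154.192,26.009) → (168.107,12.094) → (187.115,7.001) → (206.123,12.094) → (220.038,26.009) → (225.131,45.017). Closed: final G1 returns to the first vertex.

**Shape 2** — `<polygon>` closed polygon, stroke `#0000ff` → cut (S718, F857). Machine vertices: (95.311,92.547) → (194.792,123.074) → (58.108,14.265) → (124.601,44.470) → (196.860,117.381) → (95.311,92.547). Closed: final G1 returns to the first vertex.

**Shape 3** — `<polygon>` rectangle, stroke `#0000ff` → cut (S718, F857). Machine vertices: (18.152,165.581) → (38.406,165.581) → (38.406,159.029) → (18.152,159.029) → (18.152,165.581). Closed: final G1 returns to the first vertex.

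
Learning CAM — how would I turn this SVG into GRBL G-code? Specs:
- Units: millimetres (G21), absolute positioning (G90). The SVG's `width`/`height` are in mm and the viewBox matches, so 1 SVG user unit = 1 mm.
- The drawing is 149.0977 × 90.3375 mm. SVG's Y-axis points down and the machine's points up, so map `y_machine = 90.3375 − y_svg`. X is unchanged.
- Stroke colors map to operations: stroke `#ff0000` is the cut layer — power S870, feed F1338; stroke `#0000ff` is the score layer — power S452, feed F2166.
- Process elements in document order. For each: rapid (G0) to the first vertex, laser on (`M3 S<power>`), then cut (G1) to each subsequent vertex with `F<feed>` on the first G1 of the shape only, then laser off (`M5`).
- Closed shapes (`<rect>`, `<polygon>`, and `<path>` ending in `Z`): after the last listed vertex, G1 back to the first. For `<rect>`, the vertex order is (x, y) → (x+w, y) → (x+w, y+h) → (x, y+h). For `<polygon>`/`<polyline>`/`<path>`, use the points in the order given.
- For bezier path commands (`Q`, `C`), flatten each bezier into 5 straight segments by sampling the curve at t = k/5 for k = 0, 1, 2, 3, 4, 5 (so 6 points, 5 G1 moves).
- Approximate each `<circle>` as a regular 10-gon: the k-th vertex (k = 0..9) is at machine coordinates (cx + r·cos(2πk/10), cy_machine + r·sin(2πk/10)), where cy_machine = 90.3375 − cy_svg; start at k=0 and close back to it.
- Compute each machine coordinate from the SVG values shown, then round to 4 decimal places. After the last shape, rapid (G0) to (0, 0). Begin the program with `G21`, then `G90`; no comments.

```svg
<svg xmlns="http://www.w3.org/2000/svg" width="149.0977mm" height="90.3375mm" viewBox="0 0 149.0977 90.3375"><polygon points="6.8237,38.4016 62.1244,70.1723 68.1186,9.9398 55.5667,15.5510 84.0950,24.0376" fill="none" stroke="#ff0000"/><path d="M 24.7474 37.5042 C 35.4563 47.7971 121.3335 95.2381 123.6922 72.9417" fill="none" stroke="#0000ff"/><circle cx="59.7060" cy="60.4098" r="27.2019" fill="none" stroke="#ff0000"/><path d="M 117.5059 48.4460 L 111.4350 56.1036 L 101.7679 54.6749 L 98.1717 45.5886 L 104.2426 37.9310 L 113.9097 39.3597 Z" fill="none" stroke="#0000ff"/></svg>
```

Since the viewBox matches the mm dimensions, user units are millimetres directly. The only transform is the Y-flip y_m = 90.3375 − y_svg.

Shape 1 is a closed polygon drawn with `<polygon>`. Its stroke #ff0000 means cut at S870, F1338. After flipping Y the toolpath is (6.8237,51.9359) → (62.1244,20.1652) → (68.1186,80.3977) → (55.5667,74.7865) → (84.0950,66.2999) → (6.8237,51.9359), returning to the start.

Shape 2 is a cubic bezier drawn with `<path>`. Its stroke #0000ff means score at S452, F2166. After flipping Y the toolpath is (24.7474,52.8333) → (38.9234,43.0549) → (63.5229,29.4914) → (90.9288,17.2734) → (113.5243,11.5314) → (123.6922,17.3958).

Shape 3 is a circle drawn with `<circle>`. Its stroke #ff0000 means cut at S870, F1338. After flipping Y the toolpath is (86.9079,29.9277) → (81.7128,45.9166) → (68.1118,55.7982) → (51.3002,55.7982) → (37.6992,45.9166) → (32.5041,29.9277) → (37.6992,13.9388) → (51.3002,4.0572) → (68.1118,4.0572) → (81.7128,13.9388) → (86.9079,29.9277), returning to the start.

Shape 4 is a regular polygon drawn with `<path>`. Its stroke #0000ff means score at S452, F2166. After flipping Y the toolpath is (117.5059,41.8915) → (111.4350,34.2339) → (101.7679,35.6626) → (98.1717,44.7489) → (104.2426,52.4065) → (113.9097,50.9778) → (117.5059,41.8915), returning to the start.

G21
G90
G0 X6.8237 Y51.9359
M3 S870
G1 X62.1244 Y20.1652 F1338
G1 X68.1186 Y80.3977
G1 X55.5667 Y74.7865
G1 X84.0950 Y66.2999
G1 X6.8237 Y51.9359
M5
G0 X24.7474 Y52.8333
M3 S452
G1 X38.9234 Y43.0549 F2166
G1 X63.5229 Y29.4914
G1 X90.9288 Y17.2734
G1 X113.5243 Y11.5314
G1 X123.6922 Y17.3958
M5
G0 X86.9079 Y29.9277
M3 S870
G1 X81.7128 Y45.9166 F1338
G1 X68.1118 Y55.7982
G1 X51.3002 Y55.7982
G1 X37.6992 Y45.9166
G1 X32.5041 Y29.9277
G1 X37.6992 Y13.9388
G1 X51.3002 Y4.0572
G1 X68.1118 Y4.0572
G1 X81.7128 Y13.9388
G1 X86.9079 Y29.9277
M5
G0 X117.5059 Y41.8915
M3 S452
G1 X111.4350 Y34.2339 F2166
G1 X101.7679 Y35.6626
G1 X98.1717 Y44.7489
G1 X104.2426 Y52.4065
G1 X113.9097 Y50.9778
G1 X117.5059 Y41.8915
M5
G0 X0.0000 Y0.0000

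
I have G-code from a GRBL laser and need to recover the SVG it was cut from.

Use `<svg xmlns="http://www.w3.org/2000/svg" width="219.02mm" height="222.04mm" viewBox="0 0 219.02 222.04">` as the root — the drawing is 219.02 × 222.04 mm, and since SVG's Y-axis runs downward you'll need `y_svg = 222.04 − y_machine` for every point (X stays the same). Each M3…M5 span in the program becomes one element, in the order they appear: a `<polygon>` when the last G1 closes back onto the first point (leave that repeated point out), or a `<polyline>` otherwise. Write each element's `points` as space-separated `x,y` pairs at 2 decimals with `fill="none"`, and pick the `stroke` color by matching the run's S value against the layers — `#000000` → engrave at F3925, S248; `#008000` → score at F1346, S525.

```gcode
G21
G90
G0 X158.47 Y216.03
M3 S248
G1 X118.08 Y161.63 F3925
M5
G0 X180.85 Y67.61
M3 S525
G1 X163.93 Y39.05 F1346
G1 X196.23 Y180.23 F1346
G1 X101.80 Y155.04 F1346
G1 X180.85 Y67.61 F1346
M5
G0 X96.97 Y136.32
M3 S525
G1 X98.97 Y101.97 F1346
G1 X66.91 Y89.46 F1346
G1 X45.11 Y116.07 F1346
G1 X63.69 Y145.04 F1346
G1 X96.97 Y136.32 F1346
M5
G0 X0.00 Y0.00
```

Each laser-on run becomes one SVG element. Flip Y back into SVG space with y_svg = 222.04 − y_machine.

Run 1: the run's S248 means `#000000` (engrave). The run is open, so emit a `<polyline>` with points (Y-flipped): 158.47,6.01 118.08,60.41.

Run 2: power S525 maps to stroke `#008000` (score). The run returns to its start, so emit a `<polygon>` with points (Y-flipped): 180.85,154.43 163.93,182.99 196.23,41.81 101.80,67.00.

Run 3: power S525 maps to stroke `#008000` (score). The run returns to its start, so emit a `<polygon>` with points (Y-flipped): 96.97,85.72 98.97,120.07 66.91,132.58 45.11,105.97 63.69,77.00.

<svg xmlns="http://www.w3.org/2000/svg" width="219.02mm" height="222.04mm" viewBox="0 0 219.02 222.04">
  <polyline points="158.47,6.01 118.08,60.41" fill="none" stroke="#000000"/>
  <polygon points="180.85,154.43 163.93,182.99 196.23,41.81 101.80,67.00" fill="none" stroke="#008000"/>
  <polygon points="96.97,85.72 98.97,120.07 66.91,132.58 45.11,105.97 63.69,77.00" fill="none" stroke="#008000"/>
</svg>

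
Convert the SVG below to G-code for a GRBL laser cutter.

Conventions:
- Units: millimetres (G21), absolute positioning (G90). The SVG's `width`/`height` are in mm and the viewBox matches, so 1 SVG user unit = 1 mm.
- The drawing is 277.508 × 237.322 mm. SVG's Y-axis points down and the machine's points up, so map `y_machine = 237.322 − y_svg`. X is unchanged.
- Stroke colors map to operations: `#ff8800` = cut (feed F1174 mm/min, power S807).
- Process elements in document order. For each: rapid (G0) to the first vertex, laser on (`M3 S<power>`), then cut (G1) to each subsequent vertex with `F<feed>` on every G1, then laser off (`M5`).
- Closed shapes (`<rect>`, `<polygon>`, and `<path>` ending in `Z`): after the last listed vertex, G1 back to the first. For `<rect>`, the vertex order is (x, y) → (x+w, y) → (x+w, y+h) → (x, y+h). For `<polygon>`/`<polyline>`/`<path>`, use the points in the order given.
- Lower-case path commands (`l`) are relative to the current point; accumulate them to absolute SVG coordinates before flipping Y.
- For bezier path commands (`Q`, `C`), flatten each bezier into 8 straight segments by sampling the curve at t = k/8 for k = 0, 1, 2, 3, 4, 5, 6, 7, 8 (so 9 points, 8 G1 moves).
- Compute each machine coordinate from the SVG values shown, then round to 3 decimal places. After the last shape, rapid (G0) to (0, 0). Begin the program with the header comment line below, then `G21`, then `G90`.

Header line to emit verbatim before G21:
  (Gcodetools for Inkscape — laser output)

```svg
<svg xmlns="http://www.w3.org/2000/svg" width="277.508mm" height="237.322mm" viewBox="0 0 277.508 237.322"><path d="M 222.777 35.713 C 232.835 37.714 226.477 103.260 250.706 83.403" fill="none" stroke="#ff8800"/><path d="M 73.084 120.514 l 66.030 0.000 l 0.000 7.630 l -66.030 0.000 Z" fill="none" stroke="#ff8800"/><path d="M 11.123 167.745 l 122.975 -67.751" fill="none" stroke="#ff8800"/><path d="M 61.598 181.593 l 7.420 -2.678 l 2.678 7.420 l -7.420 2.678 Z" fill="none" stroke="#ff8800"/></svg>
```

(Gcodetools for Inkscape — laser output)
G21
G90
G0 X222.777 Y201.609
M3 S807
G1 X225.871 Y198.171 F1174
G1 X227.977 Y190.521 F1174
G1 X229.645 Y180.405 F1174
G1 X231.427 Y169.567 F1174
G1 X233.874 Y159.755 F1174
G1 X237.535 Y152.712 F1174
G1 X242.962 Y150.185 F1174
G1 X250.706 Y153.919 F1174
M5
G0 X73.084 Y116.808
M3 S807
G1 X139.114 Y116.808 F1174
G1 X139.114 Y109.178 F1174
G1 X73.084 Y109.178 F1174
G1 X73.084 Y116.808 F1174
M5
G0 X11.123 Y69.577
M3 S807
G1 X134.098 Y137.328 F1174
M5
G0 X61.598 Y55.729
M3 S807
G1 X69.018 Y58.407 F1174
G1 X71.696 Y50.987 F1174
G1 X64.276 Y48.309 F1174
G1 X61.598 Y55.729 F1174
M5
G0 X0.000 Y0.000

viewBox `0 0 277.508 237.322` with mm width/height → 1 unit = 1 mm. Flip: y_m = 237.322 − y_svg.

**Shape 1** — `<path>` cubic bezier, stroke `#ff8800` → cut (S807, F1174). Control points (SVG): P0=(222.777,35.713), P1=(232.835,37.714), P2=(226.477,103.260), P3=(250.706,83.403); sampled at t=k/8. Machine vertices: (222.777,201.609) → (225.871,198.171) → (227.977,190.521) → (229.645,180.405) → (231.427,169.567) → (233.874,159.755) → (237.535,152.712) → (242.962,150.185) → (250.706,153.919). Open path.

**Shape 2** — `<path>` rectangle, stroke `#ff8800` → cut (S807, F1174). Machine vertices: (73.084,116.808) → (139.114,116.808) → (139.114,109.178) → (73.084,109.178) → (73.084,116.808). Closed: final G1 returns to the first vertex.

**Shape 3** — `<path>` line segment, stroke `#ff8800` → cut (S807, F1174). Machine vertices: (11.123,69.577) → (134.098,137.328). Open path.

**Shape 4** — `<path>` regular polygon, stroke `#ff8800` → cut (S807, F1174). Machine vertices: (61.598,55.729) → (69.018,58.407) → (71.696,50.987) → (64.276,48.309) → (61.598,55.729). Closed: final G1 returns to the first vertex.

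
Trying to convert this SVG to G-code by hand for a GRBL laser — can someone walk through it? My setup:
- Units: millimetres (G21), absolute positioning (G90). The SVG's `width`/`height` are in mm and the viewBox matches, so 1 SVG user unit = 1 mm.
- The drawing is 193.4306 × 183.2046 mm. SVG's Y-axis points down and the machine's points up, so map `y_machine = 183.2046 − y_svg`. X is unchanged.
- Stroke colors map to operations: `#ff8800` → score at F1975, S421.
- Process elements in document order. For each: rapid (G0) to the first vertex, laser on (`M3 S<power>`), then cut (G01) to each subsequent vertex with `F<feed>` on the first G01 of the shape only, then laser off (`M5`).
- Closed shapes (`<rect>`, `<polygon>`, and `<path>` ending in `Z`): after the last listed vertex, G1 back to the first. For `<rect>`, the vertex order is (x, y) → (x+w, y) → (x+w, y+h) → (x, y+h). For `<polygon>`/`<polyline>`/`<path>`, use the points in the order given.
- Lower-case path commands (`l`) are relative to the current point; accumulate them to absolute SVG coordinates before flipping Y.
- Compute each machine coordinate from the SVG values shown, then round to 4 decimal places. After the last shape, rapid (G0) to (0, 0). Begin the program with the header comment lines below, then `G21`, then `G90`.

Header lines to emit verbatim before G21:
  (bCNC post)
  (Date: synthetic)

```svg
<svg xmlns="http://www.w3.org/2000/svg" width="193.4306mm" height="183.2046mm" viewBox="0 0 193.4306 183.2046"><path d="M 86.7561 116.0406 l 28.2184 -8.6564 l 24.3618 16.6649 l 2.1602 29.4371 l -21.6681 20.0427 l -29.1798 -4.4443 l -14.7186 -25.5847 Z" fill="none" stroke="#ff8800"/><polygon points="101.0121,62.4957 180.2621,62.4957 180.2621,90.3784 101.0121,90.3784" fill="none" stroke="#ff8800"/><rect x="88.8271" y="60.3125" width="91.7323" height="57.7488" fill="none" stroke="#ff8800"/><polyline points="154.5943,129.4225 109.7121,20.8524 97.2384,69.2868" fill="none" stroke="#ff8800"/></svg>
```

Since the viewBox matches the mm dimensions, user units are millimetres directly. The only transform is the Y-flip y_m = 183.2046 − y_svg.

Shape 1 is a regular polygon drawn with `<path>`. Its stroke #ff8800 means score at S421, F1975. After flipping Y the toolpath is (86.7561,67.1640) → (114.9745,75.8204) → (139.3363,59.1555) → (141.4965,29.7184) → (119.8284,9.6757) → (90.6486,14.1200) → (75.9300,39.7047) → (86.7561,67.1640), returning to the start.

Shape 2 is a rectangle drawn with `<polygon>`. Its stroke #ff8800 means score at S421, F1975. After flipping Y the toolpath is (101.0121,120.7089) → (180.2621,120.7089) → (180.2621,92.8262) → (101.0121,92.8262) → (101.0121,120.7089), returning to the start.

Shape 3 is a rectangle drawn with `<rect>`. Its stroke #ff8800 means score at S421, F1975. After flipping Y the toolpath is (88.8271,122.8921) → (180.5594,122.8921) → (180.5594,65.1433) → (88.8271,65.1433) → (88.8271,122.8921), returning to the start.

Shape 4 is a open polyline drawn with `<polyline>`. Its stroke #ff8800 means score at S421, F1975. After flipping Y the toolpath is (154.5943,53.7821) → (109.7121,162.3522) → (97.2384,113.9178).

(bCNC post)
(Date: synthetic)
G21
G90
G0 X86.7561 Y67.1640
M3 S421
G01 X114.9745 Y75.8204 F1975
G01 X139.3363 Y59.1555
G01 X141.4965 Y29.7184
G01 X119.8284 Y9.6757
G01 X90.6486 Y14.1200
G01 X75.9300 Y39.7047
G01 X86.7561 Y67.1640
M5
G0 X101.0121 Y120.7089
M3 S421
G01 X180.2621 Y120.7089 F1975
G01 X180.2621 Y92.8262
G01 X101.0121 Y92.8262
G01 X101.0121 Y120.7089
M5
G0 X88.8271 Y122.8921
M3 S421
G01 X180.5594 Y122.8921 F1975
G01 X180.5594 Y65.1433
G01 X88.8271 Y65.1433
G01 X88.8271 Y122.8921
M5
G0 X154.5943 Y53.7821
M3 S421
G01 X109.7121 Y162.3522 F1975
G01 X97.2384 Y113.9178
M5
G0 X0.0000 Y0.0000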